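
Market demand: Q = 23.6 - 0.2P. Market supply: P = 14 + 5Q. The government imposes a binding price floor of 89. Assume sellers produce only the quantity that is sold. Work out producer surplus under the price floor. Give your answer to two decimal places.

350.90

Rewriting demand in inverse form: P = 118 - 5Q.
Free-market equilibrium: 118 - 5Q = 14 + 5Q gives Q* = 10.4, P* = 66.
At P = 89, buyers demand (118 - 89)/5 = 5.8 while sellers would supply more, so the quantity traded is 5.8 at price 89.
The supply price at Q = 5.8 is 43. PS is the trapezoid between 89 and supply over [0, 5.8]: (1/2)[(89 - 14) + (89 - 43)](5.8) = 350.9.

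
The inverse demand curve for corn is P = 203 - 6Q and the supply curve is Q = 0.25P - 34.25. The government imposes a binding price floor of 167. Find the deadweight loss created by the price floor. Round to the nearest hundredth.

Rewriting supply in inverse form: P = 137 + 4Q.
Without the control, 203 - 6Q = 137 + 4Q so Q* = 6.6 and P* = 163.4.
At P = 167, buyers demand (203 - 167)/6 = 6 while sellers would supply more, so the quantity traded is 6 at price 167.
The lost-trades triangle has base Q* - 6 = 0.6 and height equal to the gap between the curves at Q = 6, which is 167 - 161 = 6. DWL = (1/2)(0.6)(6) = 1.8.

1.80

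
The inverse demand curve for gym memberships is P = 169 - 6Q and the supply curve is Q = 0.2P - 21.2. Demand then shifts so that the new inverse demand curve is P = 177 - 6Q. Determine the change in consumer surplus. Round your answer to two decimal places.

26.58

Rewriting supply in inverse form: P = 106 + 5Q.
Initial equilibrium: Q_0 = 5.7273, P_0 = 134.6364; CS_0 = (1/2)(5.7273)(34.3636) = 98.405, PS_0 = (1/2)(5.7273)(28.6364) = 82.0041.
New equilibrium: 177 - 6Q = 106 + 5Q gives Q_1 = 6.4545, P_1 = 138.2727; CS_1 = 124.9835, PS_1 = 104.1529.
Change in consumer surplus = 124.9835 - 98.405 = 26.5785.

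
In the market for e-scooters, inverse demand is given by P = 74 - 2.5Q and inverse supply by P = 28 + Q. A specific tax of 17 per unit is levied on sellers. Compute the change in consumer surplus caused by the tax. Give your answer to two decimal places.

Pre-tax equilibrium: 74 - 2.5Q = 28 + Q gives Q* = 13.1429, P* = 41.1429.
A tax on sellers shifts supply up by 17: 74 - 2.5Q = 28 + Q + 17, so Q_t = 8.2857. Buyers pay P_b = 53.2857; sellers receive P_s = P_b - 17 = 36.2857.
Consumers lose the trapezoid between P* and P_b out to Q_t plus the triangle from Q_t to Q*: change in CS = 85.8163 - 215.9184 = -130.102.

-130.10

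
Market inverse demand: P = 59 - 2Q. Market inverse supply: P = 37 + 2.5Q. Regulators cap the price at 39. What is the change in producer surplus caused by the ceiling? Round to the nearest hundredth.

-29.08

Free-market equilibrium: 59 - 2Q = 37 + 2.5Q gives Q* = 4.8889, P* = 49.2222.
At the ceiling price 39, quantity supplied is (39 - 37)/2.5 = 0.8; supply is the short side, so Q = 0.8 trades at P = 39.
PS goes from (1/2)(4.8889)(12.2222) = 29.8765 to 0.8 (computed as (39 - 37)(0.8) - (1/2)(2.5)(0.8)^2), a change of -29.0765.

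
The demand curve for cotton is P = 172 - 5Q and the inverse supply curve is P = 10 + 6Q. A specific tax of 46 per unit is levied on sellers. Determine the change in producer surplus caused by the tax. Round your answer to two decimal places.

-317.06

Without the tax, 172 - 5Q = 10 + 6Q so Q* = 14.7273 and P* = 98.3636.
A tax on sellers shifts supply up by 46: 172 - 5Q = 10 + 6Q + 46, so Q_t = 10.5455. Buyers pay P_b = 119.2727; sellers receive P_s = P_b - 46 = 73.2727.
PS falls from (1/2)(14.7273)(88.3636) = 650.6777 to (1/2)(10.5455)(63.2727) = 333.6198, a change of -317.0579.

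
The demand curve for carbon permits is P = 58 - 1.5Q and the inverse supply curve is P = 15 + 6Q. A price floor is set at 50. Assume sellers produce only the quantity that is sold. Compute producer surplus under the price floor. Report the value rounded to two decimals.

Free-market equilibrium: 58 - 1.5Q = 15 + 6Q gives Q* = 5.7333, P* = 49.4.
At P = 50, buyers demand (58 - 50)/1.5 = 5.3333 while sellers would supply more, so the quantity traded is 5.3333 at price 50.
The supply price at Q = 5.3333 is 47. PS is the trapezoid between 50 and supply over [0, 5.3333]: (1/2)[(50 - 15) + (50 - 47)](5.3333) = 101.3333.

101.33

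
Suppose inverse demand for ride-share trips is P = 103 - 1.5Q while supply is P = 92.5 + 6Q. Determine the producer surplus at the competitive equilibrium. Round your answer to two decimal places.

Setting demand equal to supply, 10.5 = 7.5Q, so Q* = 1.4 and P* = 100.9.
Producer surplus is the triangle above supply below P*: (1/2)(1.4)(100.9 - 92.5) = (1/2)(1.4)(8.4) = 5.88.

5.88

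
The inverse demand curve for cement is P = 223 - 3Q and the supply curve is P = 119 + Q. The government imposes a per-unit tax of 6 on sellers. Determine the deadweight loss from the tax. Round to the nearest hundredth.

Pre-tax equilibrium: 223 - 3Q = 119 + Q gives Q* = 26, P* = 145.
With the tax, sellers need 6 more per unit: 223 - 3Q = 119 + Q + 6, so Q_t = 24.5. Buyers pay P_b = 149.5; sellers receive P_s = P_b - 6 = 143.5.
The welfare triangle lost has base Q* - Q_t = 1.5 and height t = 6, so DWL = (1/2)(1.5)(6) = 4.5.

4.50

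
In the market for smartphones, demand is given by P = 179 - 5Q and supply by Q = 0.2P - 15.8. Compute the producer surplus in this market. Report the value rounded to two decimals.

250.00

Rewriting supply in inverse form: P = 79 + 5Q.
Set 179 - 5Q = 79 + 5Q, which gives 100 = 10Q, so Q* = 10 and P* = 179 - 5(10) = 129.
PS is the area between P* and the supply curve from 0 to Q*: (1/2)(10)(50) = 250.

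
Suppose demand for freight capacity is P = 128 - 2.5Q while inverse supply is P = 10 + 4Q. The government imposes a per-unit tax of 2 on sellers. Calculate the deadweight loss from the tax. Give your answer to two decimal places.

Pre-tax equilibrium: 128 - 2.5Q = 10 + 4Q gives Q* = 18.1538, P* = 82.6154.
With the tax, sellers need 2 more per unit: 128 - 2.5Q = 10 + 4Q + 2, so Q_t = 17.8462. Buyers pay P_b = 83.3846; sellers receive P_s = P_b - 2 = 81.3846.
Deadweight loss is the triangle between the curves from Q_t to Q*: (1/2)(18.1538 - 17.8462)(2) = 0.3077.

0.31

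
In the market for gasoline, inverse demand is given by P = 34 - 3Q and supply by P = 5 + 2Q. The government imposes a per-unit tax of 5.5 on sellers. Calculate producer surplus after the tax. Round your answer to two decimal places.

22.09

Pre-tax equilibrium: 34 - 3Q = 5 + 2Q gives Q* = 5.8, P* = 16.6.
A tax on sellers shifts supply up by 5.5: 34 - 3Q = 5 + 2Q + 5.5, so Q_t = 4.7. Buyers pay P_b = 19.9; sellers receive P_s = P_b - 5.5 = 14.4.
PS = (1/2)(Q_t)(P_s - 5) = (1/2)(4.7)(9.4) = 22.09.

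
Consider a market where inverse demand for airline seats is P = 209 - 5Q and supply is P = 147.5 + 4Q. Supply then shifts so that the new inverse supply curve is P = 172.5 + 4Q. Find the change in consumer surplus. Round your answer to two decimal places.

-75.62

Initial equilibrium: Q_0 = 6.8333, P_0 = 174.8333; CS_0 = (1/2)(6.8333)(34.1667) = 116.7361, PS_0 = (1/2)(6.8333)(27.3333) = 93.3889.
New equilibrium: 209 - 5Q = 172.5 + 4Q gives Q_1 = 4.0556, P_1 = 188.7222; CS_1 = 41.1188, PS_1 = 32.8951.
Change in consumer surplus = 41.1188 - 116.7361 = -75.6173.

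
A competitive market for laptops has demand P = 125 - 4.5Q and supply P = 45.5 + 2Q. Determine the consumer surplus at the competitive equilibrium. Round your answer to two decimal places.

336.58

Set 125 - 4.5Q = 45.5 + 2Q, which gives 79.5 = 6.5Q, so Q* = 12.2308 and P* = 125 - 4.5(12.2308) = 69.9615.
CS is the area between the demand curve and P* from 0 to Q*: (1/2)(12.2308)(55.0385) = 336.5814.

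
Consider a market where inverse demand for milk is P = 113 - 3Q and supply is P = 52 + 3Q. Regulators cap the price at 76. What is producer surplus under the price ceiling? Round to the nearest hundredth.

96.00

Free-market equilibrium: 113 - 3Q = 52 + 3Q gives Q* = 10.1667, P* = 82.5.
At the ceiling price 76, quantity supplied is (76 - 52)/3 = 8; supply is the short side, so Q = 8 trades at P = 76.
PS is the triangle above supply below 76: (1/2)(8)(76 - 52) = 96.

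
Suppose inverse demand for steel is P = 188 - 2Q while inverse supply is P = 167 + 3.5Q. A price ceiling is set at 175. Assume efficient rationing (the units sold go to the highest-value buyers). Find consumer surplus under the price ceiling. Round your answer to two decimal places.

24.49

Free-market equilibrium: 188 - 2Q = 167 + 3.5Q gives Q* = 3.8182, P* = 180.3636.
At P = 175, sellers supply (175 - 167)/3.5 = 2.2857 while buyers want more, so the quantity traded is 2.2857 at price 175.
The demand price at Q = 2.2857 is 183.4286. CS is the trapezoid between demand and 175 over [0, 2.2857]: (1/2)[(188 - 175) + (183.4286 - 175)](2.2857) = 24.4898.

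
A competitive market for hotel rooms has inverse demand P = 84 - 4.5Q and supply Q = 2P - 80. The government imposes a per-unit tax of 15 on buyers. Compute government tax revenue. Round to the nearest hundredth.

Rewriting supply in inverse form: P = 40 + 0.5Q.
Without the tax, 84 - 4.5Q = 40 + 0.5Q so Q* = 8.8 and P* = 44.4.
With the tax, buyers' net willingness to pay falls by 15: (84 - 15) - 4.5Q = 40 + 0.5Q, so Q_t = 5.8. Buyers pay P_b = 57.9; sellers receive P_s = P_b - 15 = 42.9.
Revenue is the tax times quantity traded: 15 x 5.8 = 87.

87.00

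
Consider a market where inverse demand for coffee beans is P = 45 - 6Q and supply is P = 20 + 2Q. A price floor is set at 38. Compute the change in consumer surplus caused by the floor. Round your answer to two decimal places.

-25.21

Without the control, 45 - 6Q = 20 + 2Q so Q* = 3.125 and P* = 26.25.
At the floor price 38, quantity demanded is (45 - 38)/6 = 1.1667; demand is the short side, so Q = 1.1667 trades at P = 38.
CS goes from (1/2)(3.125)(18.75) = 29.2969 to 4.0833 (computed as (45 - 38)(1.1667) - (1/2)(6)(1.1667)^2), a change of -25.2135.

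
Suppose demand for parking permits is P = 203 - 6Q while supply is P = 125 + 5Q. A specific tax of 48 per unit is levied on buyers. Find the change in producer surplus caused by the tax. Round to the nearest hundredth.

Pre-tax equilibrium: 203 - 6Q = 125 + 5Q gives Q* = 7.0909, P* = 160.4545.
With the tax, buyers' net willingness to pay falls by 48: (203 - 48) - 6Q = 125 + 5Q, so Q_t = 2.7273. Buyers pay P_b = 186.6364; sellers receive P_s = P_b - 48 = 138.6364.
PS falls from (1/2)(7.0909)(35.4545) = 125.7025 to (1/2)(2.7273)(13.6364) = 18.595, a change of -107.1074.

-107.11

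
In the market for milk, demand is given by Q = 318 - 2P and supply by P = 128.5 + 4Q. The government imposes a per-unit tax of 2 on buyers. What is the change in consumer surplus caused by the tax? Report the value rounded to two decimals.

-1.46

Rewriting demand in inverse form: P = 159 - 0.5Q.
Pre-tax equilibrium: 159 - 0.5Q = 128.5 + 4Q gives Q* = 6.7778, P* = 155.6111.
A tax on buyers shifts demand down by 2: (159 - 2) - 0.5Q = 128.5 + 4Q, so Q_t = 6.3333. Buyers pay P_b = 155.8333; sellers receive P_s = P_b - 2 = 153.8333.
CS falls from (1/2)(6.7778)(3.3889) = 11.4846 to (1/2)(6.3333)(3.1667) = 10.0278, a change of -1.4568.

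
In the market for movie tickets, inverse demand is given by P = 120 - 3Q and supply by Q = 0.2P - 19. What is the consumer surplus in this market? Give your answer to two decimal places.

Rewriting supply in inverse form: P = 95 + 5Q.
Equilibrium: 120 - 3Q = 95 + 5Q, so Q* = 3.125 and P* = 110.625.
Consumer surplus is the triangle under demand above P*: (1/2)(3.125)(120 - 110.625) = (1/2)(3.125)(9.375) = 14.6484.

14.65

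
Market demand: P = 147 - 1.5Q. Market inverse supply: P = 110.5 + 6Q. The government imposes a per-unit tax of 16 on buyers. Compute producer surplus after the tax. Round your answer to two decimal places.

Without the tax, 147 - 1.5Q = 110.5 + 6Q so Q* = 4.8667 and P* = 139.7.
A tax on buyers shifts demand down by 16: (147 - 16) - 1.5Q = 110.5 + 6Q, so Q_t = 2.7333. Buyers pay P_b = 142.9; sellers receive P_s = P_b - 16 = 126.9.
PS = (1/2)(Q_t)(P_s - 110.5) = (1/2)(2.7333)(16.4) = 22.4133.

22.41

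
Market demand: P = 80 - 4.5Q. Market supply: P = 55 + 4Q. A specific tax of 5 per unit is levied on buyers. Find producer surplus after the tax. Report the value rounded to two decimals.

11.07

Without the tax, 80 - 4.5Q = 55 + 4Q so Q* = 2.9412 and P* = 66.7647.
With the tax, buyers' net willingness to pay falls by 5: (80 - 5) - 4.5Q = 55 + 4Q, so Q_t = 2.3529. Buyers pay P_b = 69.4118; sellers receive P_s = P_b - 5 = 64.4118.
Producer surplus is the triangle above supply below P_s: (1/2)(2.3529)(64.4118 - 55) = 11.0727.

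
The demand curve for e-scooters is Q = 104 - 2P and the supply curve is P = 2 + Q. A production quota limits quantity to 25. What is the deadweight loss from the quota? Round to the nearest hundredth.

52.08

Rewriting demand in inverse form: P = 52 - 0.5Q.
Unrestricted equilibrium: Q* = (52 - 2)/(0.5 + 1) = 33.3333.
At Q = 25 the demand price is 52 - 0.5(25) = 39.5 and the supply price is 2 + (25) = 27.
Deadweight loss is the triangle between the curves from 25 to 33.3333: (1/2)(39.5 - 27)(33.3333 - 25) = 52.0833.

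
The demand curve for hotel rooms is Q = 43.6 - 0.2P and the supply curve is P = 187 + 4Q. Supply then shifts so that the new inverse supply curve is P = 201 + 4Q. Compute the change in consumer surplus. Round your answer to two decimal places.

Rewriting demand in inverse form: P = 218 - 5Q.
Initial equilibrium: Q_0 = 3.4444, P_0 = 200.7778; CS_0 = (1/2)(3.4444)(17.2222) = 29.6605, PS_0 = (1/2)(3.4444)(13.7778) = 23.7284.
New equilibrium: 218 - 5Q = 201 + 4Q gives Q_1 = 1.8889, P_1 = 208.5556; CS_1 = 8.9198, PS_1 = 7.1358.
Change in consumer surplus = 8.9198 - 29.6605 = -20.7407.

-20.74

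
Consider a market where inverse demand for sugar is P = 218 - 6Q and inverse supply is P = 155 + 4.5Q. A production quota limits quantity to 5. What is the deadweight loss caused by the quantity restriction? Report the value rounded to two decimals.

Without the quota, 218 - 6Q = 155 + 4.5Q gives Q* = 6.
At Q = 5 the demand price is 218 - 6(5) = 188 and the supply price is 155 + 4.5(5) = 177.5.
DWL = (1/2)(gap between curves at 5) x (Q* - 5) = (1/2)(10.5)(1) = 5.25.

5.25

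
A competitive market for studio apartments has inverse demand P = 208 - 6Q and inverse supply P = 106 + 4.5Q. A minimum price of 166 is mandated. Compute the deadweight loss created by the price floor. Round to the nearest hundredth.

38.68

Free-market equilibrium: 208 - 6Q = 106 + 4.5Q gives Q* = 9.7143, P* = 149.7143.
At P = 166, buyers demand (208 - 166)/6 = 7 while sellers would supply more, so the quantity traded is 7 at price 166.
The lost-trades triangle has base Q* - 7 = 2.7143 and height equal to the gap between the curves at Q = 7, which is 166 - 137.5 = 28.5. DWL = (1/2)(2.7143)(28.5) = 38.6786.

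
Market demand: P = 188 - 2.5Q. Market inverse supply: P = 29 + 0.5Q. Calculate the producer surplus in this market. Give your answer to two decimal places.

702.25

Set 188 - 2.5Q = 29 + 0.5Q, which gives 159 = 3Q, so Q* = 53 and P* = 188 - 2.5(53) = 55.5.
PS is the area between P* and the supply curve from 0 to Q*: (1/2)(53)(26.5) = 702.25.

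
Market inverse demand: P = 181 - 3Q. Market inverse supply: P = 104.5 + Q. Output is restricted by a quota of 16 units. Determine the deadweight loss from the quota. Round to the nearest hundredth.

19.53

Without the quota, 181 - 3Q = 104.5 + Q gives Q* = 19.125.
At Q = 16 the demand price is 181 - 3(16) = 133 and the supply price is 104.5 + (16) = 120.5.
DWL = (1/2)(gap between curves at 16) x (Q* - 16) = (1/2)(12.5)(3.125) = 19.5312.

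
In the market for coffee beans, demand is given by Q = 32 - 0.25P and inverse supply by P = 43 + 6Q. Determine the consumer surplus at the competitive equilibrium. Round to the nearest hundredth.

144.50

Rewriting demand in inverse form: P = 128 - 4Q.
Set 128 - 4Q = 43 + 6Q, which gives 85 = 10Q, so Q* = 8.5 and P* = 128 - 4(8.5) = 94.
CS is the area between the demand curve and P* from 0 to Q*: (1/2)(8.5)(34) = 144.5.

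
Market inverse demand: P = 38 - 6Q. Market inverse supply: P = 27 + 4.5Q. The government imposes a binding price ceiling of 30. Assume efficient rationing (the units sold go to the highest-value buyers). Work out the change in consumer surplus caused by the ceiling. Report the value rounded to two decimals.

0.71

Without the control, 38 - 6Q = 27 + 4.5Q so Q* = 1.0476 and P* = 31.7143.
At the ceiling price 30, quantity supplied is (30 - 27)/4.5 = 0.6667; supply is the short side, so Q = 0.6667 trades at P = 30.
CS goes from (1/2)(1.0476)(6.2857) = 3.2925 to 4 (computed as (38 - 30)(0.6667) - (1/2)(6)(0.6667)^2), a change of 0.7075.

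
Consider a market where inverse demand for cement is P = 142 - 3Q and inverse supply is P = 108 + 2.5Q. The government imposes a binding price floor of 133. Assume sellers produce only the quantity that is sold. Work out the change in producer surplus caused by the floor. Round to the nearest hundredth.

Without the control, 142 - 3Q = 108 + 2.5Q so Q* = 6.1818 and P* = 123.4545.
At P = 133, buyers demand (142 - 133)/3 = 3 while sellers would supply more, so the quantity traded is 3 at price 133.
PS goes from (1/2)(6.1818)(15.4545) = 47.7686 to 63.75 (computed as (133 - 108)(3) - (1/2)(2.5)(3)^2), a change of 15.9814.

15.98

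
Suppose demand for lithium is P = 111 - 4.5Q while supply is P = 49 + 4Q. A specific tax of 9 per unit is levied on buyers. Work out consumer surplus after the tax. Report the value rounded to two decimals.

Pre-tax equilibrium: 111 - 4.5Q = 49 + 4Q gives Q* = 7.2941, P* = 78.1765.
With the tax, buyers' net willingness to pay falls by 9: (111 - 9) - 4.5Q = 49 + 4Q, so Q_t = 6.2353. Buyers pay P_b = 82.9412; sellers receive P_s = P_b - 9 = 73.9412.
CS = (1/2)(Q_t)(111 - P_b) = (1/2)(6.2353)(28.0588) = 87.4775.

87.48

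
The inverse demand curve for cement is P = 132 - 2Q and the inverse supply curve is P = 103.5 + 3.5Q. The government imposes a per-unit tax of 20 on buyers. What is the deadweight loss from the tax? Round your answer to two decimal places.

Without the tax, 132 - 2Q = 103.5 + 3.5Q so Q* = 5.1818 and P* = 121.6364.
A tax on buyers shifts demand down by 20: (132 - 20) - 2Q = 103.5 + 3.5Q, so Q_t = 1.5455. Buyers pay P_b = 128.9091; sellers receive P_s = P_b - 20 = 108.9091.
Deadweight loss is the triangle between the curves from Q_t to Q*: (1/2)(5.1818 - 1.5455)(20) = 36.3636.

36.36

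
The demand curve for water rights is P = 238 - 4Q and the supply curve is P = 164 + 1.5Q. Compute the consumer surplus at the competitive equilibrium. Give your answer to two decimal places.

362.05

Set 238 - 4Q = 164 + 1.5Q, which gives 74 = 5.5Q, so Q* = 13.4545 and P* = 238 - 4(13.4545) = 184.1818.
Consumer surplus is the triangle under demand above P*: (1/2)(13.4545)(238 - 184.1818) = (1/2)(13.4545)(53.8182) = 362.0496.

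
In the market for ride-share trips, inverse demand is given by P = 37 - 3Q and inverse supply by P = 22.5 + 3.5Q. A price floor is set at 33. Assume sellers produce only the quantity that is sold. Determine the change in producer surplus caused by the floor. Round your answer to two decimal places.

2.18

Without the control, 37 - 3Q = 22.5 + 3.5Q so Q* = 2.2308 and P* = 30.3077.
At the floor price 33, quantity demanded is (37 - 33)/3 = 1.3333; demand is the short side, so Q = 1.3333 trades at P = 33.
PS goes from (1/2)(2.2308)(7.8077) = 8.7086 to 10.8889 (computed as (33 - 22.5)(1.3333) - (1/2)(3.5)(1.3333)^2), a change of 2.1803.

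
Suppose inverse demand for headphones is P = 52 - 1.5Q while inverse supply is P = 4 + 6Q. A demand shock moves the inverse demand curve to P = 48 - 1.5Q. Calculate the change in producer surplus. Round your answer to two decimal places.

Initial equilibrium: Q_0 = 6.4, P_0 = 42.4; CS_0 = (1/2)(6.4)(9.6) = 30.72, PS_0 = (1/2)(6.4)(38.4) = 122.88.
New equilibrium: 48 - 1.5Q = 4 + 6Q gives Q_1 = 5.8667, P_1 = 39.2; CS_1 = 25.8133, PS_1 = 103.2533.
Change in producer surplus = 103.2533 - 122.88 = -19.6267.

-19.63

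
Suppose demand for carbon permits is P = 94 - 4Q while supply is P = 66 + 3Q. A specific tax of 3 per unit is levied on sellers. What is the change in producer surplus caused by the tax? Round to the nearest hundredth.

-4.87

Without the tax, 94 - 4Q = 66 + 3Q so Q* = 4 and P* = 78.
With the tax, sellers need 3 more per unit: 94 - 4Q = 66 + 3Q + 3, so Q_t = 3.5714. Buyers pay P_b = 79.7143; sellers receive P_s = P_b - 3 = 76.7143.
PS falls from (1/2)(4)(12) = 24 to (1/2)(3.5714)(10.7143) = 19.1327, a change of -4.8673.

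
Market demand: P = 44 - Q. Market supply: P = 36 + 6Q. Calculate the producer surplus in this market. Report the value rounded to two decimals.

3.92

Set 44 - Q = 36 + 6Q, which gives 8 = 7Q, so Q* = 1.1429 and P* = 44 - (1.1429) = 42.8571.
PS is the area between P* and the supply curve from 0 to Q*: (1/2)(1.1429)(6.8571) = 3.9184.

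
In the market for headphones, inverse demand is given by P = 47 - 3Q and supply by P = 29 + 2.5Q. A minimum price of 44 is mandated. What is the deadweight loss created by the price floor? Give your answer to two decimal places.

14.20

Free-market equilibrium: 47 - 3Q = 29 + 2.5Q gives Q* = 3.2727, P* = 37.1818.
At P = 44, buyers demand (47 - 44)/3 = 1 while sellers would supply more, so the quantity traded is 1 at price 44.
The lost-trades triangle has base Q* - 1 = 2.2727 and height equal to the gap between the curves at Q = 1, which is 44 - 31.5 = 12.5. DWL = (1/2)(2.2727)(12.5) = 14.2045.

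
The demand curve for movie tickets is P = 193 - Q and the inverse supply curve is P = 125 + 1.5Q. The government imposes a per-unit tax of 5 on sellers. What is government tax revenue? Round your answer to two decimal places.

126.00

Pre-tax equilibrium: 193 - Q = 125 + 1.5Q gives Q* = 27.2, P* = 165.8.
A tax on sellers shifts supply up by 5: 193 - Q = 125 + 1.5Q + 5, so Q_t = 25.2. Buyers pay P_b = 167.8; sellers receive P_s = P_b - 5 = 162.8.
Tax revenue = t x Q_t = 5 x 25.2 = 126.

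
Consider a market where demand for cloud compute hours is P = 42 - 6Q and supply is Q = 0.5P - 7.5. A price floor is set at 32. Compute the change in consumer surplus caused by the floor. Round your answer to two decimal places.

Rewriting supply in inverse form: P = 15 + 2Q.
Free-market equilibrium: 42 - 6Q = 15 + 2Q gives Q* = 3.375, P* = 21.75.
At P = 32, buyers demand (42 - 32)/6 = 1.6667 while sellers would supply more, so the quantity traded is 1.6667 at price 32.
CS goes from (1/2)(3.375)(20.25) = 34.1719 to 8.3333 (computed as (42 - 32)(1.6667) - (1/2)(6)(1.6667)^2), a change of -25.8385.

-25.84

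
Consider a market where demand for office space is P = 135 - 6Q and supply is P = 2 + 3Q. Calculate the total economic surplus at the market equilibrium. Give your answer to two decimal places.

Set 135 - 6Q = 2 + 3Q, which gives 133 = 9Q, so Q* = 14.7778 and P* = 135 - 6(14.7778) = 46.3333.
CS = (1/2)(14.7778)(88.6667) = 655.1481 and PS = (1/2)(14.7778)(44.3333) = 327.5741, so total surplus = 982.7222.

982.72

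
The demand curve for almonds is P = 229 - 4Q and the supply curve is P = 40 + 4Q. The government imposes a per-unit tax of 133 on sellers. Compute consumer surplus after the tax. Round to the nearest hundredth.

Pre-tax equilibrium: 229 - 4Q = 40 + 4Q gives Q* = 23.625, P* = 134.5.
With the tax, sellers need 133 more per unit: 229 - 4Q = 40 + 4Q + 133, so Q_t = 7. Buyers pay P_b = 201; sellers receive P_s = P_b - 133 = 68.
CS = (1/2)(Q_t)(229 - P_b) = (1/2)(7)(28) = 98.

98.00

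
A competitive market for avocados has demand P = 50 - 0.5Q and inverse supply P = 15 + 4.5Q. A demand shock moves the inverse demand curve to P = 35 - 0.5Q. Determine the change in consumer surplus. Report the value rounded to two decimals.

-8.25

Initial equilibrium: Q_0 = 7, P_0 = 46.5; CS_0 = (1/2)(7)(3.5) = 12.25, PS_0 = (1/2)(7)(31.5) = 110.25.
New equilibrium: 35 - 0.5Q = 15 + 4.5Q gives Q_1 = 4, P_1 = 33; CS_1 = 4, PS_1 = 36.
Change in consumer surplus = 4 - 12.25 = -8.25.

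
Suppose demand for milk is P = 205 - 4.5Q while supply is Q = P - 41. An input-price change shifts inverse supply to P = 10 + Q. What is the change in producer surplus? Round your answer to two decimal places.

Rewriting supply in inverse form: P = 41 + Q.
Initial equilibrium: Q_0 = 29.8182, P_0 = 70.8182; CS_0 = (1/2)(29.8182)(134.1818) = 2000.5289, PS_0 = (1/2)(29.8182)(29.8182) = 444.562.
New equilibrium: 205 - 4.5Q = 10 + Q gives Q_1 = 35.4545, P_1 = 45.4545; CS_1 = 2828.3058, PS_1 = 628.5124.
Change in producer surplus = 628.5124 - 444.562 = 183.9504.

183.95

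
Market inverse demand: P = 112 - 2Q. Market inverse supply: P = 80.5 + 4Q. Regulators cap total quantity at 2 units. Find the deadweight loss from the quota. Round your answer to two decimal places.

Unrestricted equilibrium: Q* = (112 - 80.5)/(2 + 4) = 5.25.
At Q = 2 the demand price is 112 - 2(2) = 108 and the supply price is 80.5 + 4(2) = 88.5.
Deadweight loss is the triangle between the curves from 2 to 5.25: (1/2)(108 - 88.5)(5.25 - 2) = 31.6875.

31.69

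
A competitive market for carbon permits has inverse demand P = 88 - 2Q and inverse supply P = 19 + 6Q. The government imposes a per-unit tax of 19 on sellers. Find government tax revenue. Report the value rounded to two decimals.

Pre-tax equilibrium: 88 - 2Q = 19 + 6Q gives Q* = 8.625, P* = 70.75.
With the tax, sellers need 19 more per unit: 88 - 2Q = 19 + 6Q + 19, so Q_t = 6.25. Buyers pay P_b = 75.5; sellers receive P_s = P_b - 19 = 56.5.
Revenue is the tax times quantity traded: 19 x 6.25 = 118.75.

118.75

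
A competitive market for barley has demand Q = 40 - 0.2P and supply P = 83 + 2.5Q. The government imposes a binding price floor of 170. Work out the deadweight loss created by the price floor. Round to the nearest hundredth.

345.60

Rewriting demand in inverse form: P = 200 - 5Q.
Without the control, 200 - 5Q = 83 + 2.5Q so Q* = 15.6 and P* = 122.
At P = 170, buyers demand (200 - 170)/5 = 6 while sellers would supply more, so the quantity traded is 6 at price 170.
At Q = 6 the demand price is 170 and the supply price is 98. Deadweight loss is the triangle between the curves from 6 to 15.6: (1/2)(170 - 98)(15.6 - 6) = 345.6.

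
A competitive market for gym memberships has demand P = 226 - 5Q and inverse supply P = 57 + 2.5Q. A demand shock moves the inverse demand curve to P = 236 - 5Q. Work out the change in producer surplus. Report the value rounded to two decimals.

Initial equilibrium: Q_0 = 22.5333, P_0 = 113.3333; CS_0 = (1/2)(22.5333)(112.6667) = 1269.3778, PS_0 = (1/2)(22.5333)(56.3333) = 634.6889.
New equilibrium: 236 - 5Q = 57 + 2.5Q gives Q_1 = 23.8667, P_1 = 116.6667; CS_1 = 1424.0444, PS_1 = 712.0222.
Change in producer surplus = 712.0222 - 634.6889 = 77.3333.

77.33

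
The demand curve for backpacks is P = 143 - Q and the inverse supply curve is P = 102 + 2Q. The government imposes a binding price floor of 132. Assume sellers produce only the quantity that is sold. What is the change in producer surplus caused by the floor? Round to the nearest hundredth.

Without the control, 143 - Q = 102 + 2Q so Q* = 13.6667 and P* = 129.3333.
At the floor price 132, quantity demanded is (143 - 132)/1 = 11; demand is the short side, so Q = 11 trades at P = 132.
PS goes from (1/2)(13.6667)(27.3333) = 186.7778 to 209 (computed as (132 - 102)(11) - (1/2)(2)(11)^2), a change of 22.2222.

22.22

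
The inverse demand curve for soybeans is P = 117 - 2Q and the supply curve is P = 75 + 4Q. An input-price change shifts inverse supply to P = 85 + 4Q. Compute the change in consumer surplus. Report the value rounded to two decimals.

Initial equilibrium: Q_0 = 7, P_0 = 103; CS_0 = (1/2)(7)(14) = 49, PS_0 = (1/2)(7)(28) = 98.
New equilibrium: 117 - 2Q = 85 + 4Q gives Q_1 = 5.3333, P_1 = 106.3333; CS_1 = 28.4444, PS_1 = 56.8889.
Change in consumer surplus = 28.4444 - 49 = -20.5556.

-20.56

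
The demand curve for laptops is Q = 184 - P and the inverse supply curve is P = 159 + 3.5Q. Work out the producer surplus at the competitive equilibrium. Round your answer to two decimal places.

Rewriting demand in inverse form: P = 184 - Q.
Set 184 - Q = 159 + 3.5Q, which gives 25 = 4.5Q, so Q* = 5.5556 and P* = 184 - (5.5556) = 178.4444.
Producer surplus is the triangle above supply below P*: (1/2)(5.5556)(178.4444 - 159) = (1/2)(5.5556)(19.4444) = 54.0123.

54.01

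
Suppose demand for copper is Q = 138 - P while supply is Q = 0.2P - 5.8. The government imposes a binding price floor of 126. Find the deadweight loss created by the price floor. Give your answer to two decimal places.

114.08

Rewriting demand in inverse form: P = 138 - Q.
Rewriting supply in inverse form: P = 29 + 5Q.
Without the control, 138 - Q = 29 + 5Q so Q* = 18.1667 and P* = 119.8333.
At the floor price 126, quantity demanded is (138 - 126)/1 = 12; demand is the short side, so Q = 12 trades at P = 126.
The lost-trades triangle has base Q* - 12 = 6.1667 and height equal to the gap between the curves at Q = 12, which is 126 - 89 = 37. DWL = (1/2)(6.1667)(37) = 114.0833.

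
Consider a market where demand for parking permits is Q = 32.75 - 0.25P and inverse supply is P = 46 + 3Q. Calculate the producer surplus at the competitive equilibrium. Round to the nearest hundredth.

221.17

Rewriting demand in inverse form: P = 131 - 4Q.
Equilibrium: 131 - 4Q = 46 + 3Q, so Q* = 12.1429 and P* = 82.4286.
PS is the area between P* and the supply curve from 0 to Q*: (1/2)(12.1429)(36.4286) = 221.1735.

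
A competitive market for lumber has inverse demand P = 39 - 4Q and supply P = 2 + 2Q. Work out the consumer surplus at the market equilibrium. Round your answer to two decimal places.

76.06

Set 39 - 4Q = 2 + 2Q, which gives 37 = 6Q, so Q* = 6.1667 and P* = 39 - 4(6.1667) = 14.3333.
The demand choke price is 39, so CS = (1/2)(Q*)(39 - P*) = (1/2)(6.1667)(24.6667) = 76.0556.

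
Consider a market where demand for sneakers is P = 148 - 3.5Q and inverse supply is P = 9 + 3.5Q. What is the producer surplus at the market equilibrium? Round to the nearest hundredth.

690.04

Setting demand equal to supply, 139 = 7Q, so Q* = 19.8571 and P* = 78.5.
Producer surplus is the triangle above supply below P*: (1/2)(19.8571)(78.5 - 9) = (1/2)(19.8571)(69.5) = 690.0357.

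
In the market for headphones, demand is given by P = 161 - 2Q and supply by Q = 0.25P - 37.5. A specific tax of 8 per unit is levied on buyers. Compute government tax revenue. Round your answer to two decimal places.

Rewriting supply in inverse form: P = 150 + 4Q.
Without the tax, 161 - 2Q = 150 + 4Q so Q* = 1.8333 and P* = 157.3333.
A tax on buyers shifts demand down by 8: (161 - 8) - 2Q = 150 + 4Q, so Q_t = 0.5. Buyers pay P_b = 160; sellers receive P_s = P_b - 8 = 152.
Tax revenue = t x Q_t = 8 x 0.5 = 4.

4.00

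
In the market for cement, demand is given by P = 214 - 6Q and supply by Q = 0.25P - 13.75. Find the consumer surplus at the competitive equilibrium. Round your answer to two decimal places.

758.43

Rewriting supply in inverse form: P = 55 + 4Q.
Equilibrium: 214 - 6Q = 55 + 4Q, so Q* = 15.9 and P* = 118.6.
Consumer surplus is the triangle under demand above P*: (1/2)(15.9)(214 - 118.6) = (1/2)(15.9)(95.4) = 758.43.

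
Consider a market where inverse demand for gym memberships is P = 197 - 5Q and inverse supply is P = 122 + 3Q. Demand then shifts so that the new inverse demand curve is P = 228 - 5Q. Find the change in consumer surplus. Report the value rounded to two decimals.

219.18

Initial equilibrium: Q_0 = 9.375, P_0 = 150.125; CS_0 = (1/2)(9.375)(46.875) = 219.7266, PS_0 = (1/2)(9.375)(28.125) = 131.8359.
New equilibrium: 228 - 5Q = 122 + 3Q gives Q_1 = 13.25, P_1 = 161.75; CS_1 = 438.9062, PS_1 = 263.3438.
Change in consumer surplus = 438.9062 - 219.7266 = 219.1797.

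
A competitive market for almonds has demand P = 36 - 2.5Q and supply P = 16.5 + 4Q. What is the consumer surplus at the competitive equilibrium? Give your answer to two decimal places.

Setting demand equal to supply, 19.5 = 6.5Q, so Q* = 3 and P* = 28.5.
Consumer surplus is the triangle under demand above P*: (1/2)(3)(36 - 28.5) = (1/2)(3)(7.5) = 11.25.

11.25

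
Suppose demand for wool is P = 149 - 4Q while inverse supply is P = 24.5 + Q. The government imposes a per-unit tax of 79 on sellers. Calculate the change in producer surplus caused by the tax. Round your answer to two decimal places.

Without the tax, 149 - 4Q = 24.5 + Q so Q* = 24.9 and P* = 49.4.
A tax on sellers shifts supply up by 79: 149 - 4Q = 24.5 + Q + 79, so Q_t = 9.1. Buyers pay P_b = 112.6; sellers receive P_s = P_b - 79 = 33.6.
Producers lose the trapezoid between P_s and P* out to Q_t plus the triangle from Q_t to Q*: change in PS = 41.405 - 310.005 = -268.6.

-268.60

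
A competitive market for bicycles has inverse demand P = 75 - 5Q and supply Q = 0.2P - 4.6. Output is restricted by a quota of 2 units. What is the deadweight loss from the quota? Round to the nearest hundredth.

Rewriting supply in inverse form: P = 23 + 5Q.
Unrestricted equilibrium: Q* = (75 - 23)/(5 + 5) = 5.2.
At Q = 2 the demand price is 75 - 5(2) = 65 and the supply price is 23 + 5(2) = 33.
DWL = (1/2)(gap between curves at 2) x (Q* - 2) = (1/2)(32)(3.2) = 51.2.

51.20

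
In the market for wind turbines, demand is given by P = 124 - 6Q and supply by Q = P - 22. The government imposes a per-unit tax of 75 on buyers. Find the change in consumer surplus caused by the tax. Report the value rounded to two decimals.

-592.35

Rewriting supply in inverse form: P = 22 + Q.
Pre-tax equilibrium: 124 - 6Q = 22 + Q gives Q* = 14.5714, P* = 36.5714.
With the tax, buyers' net willingness to pay falls by 75: (124 - 75) - 6Q = 22 + Q, so Q_t = 3.8571. Buyers pay P_b = 100.8571; sellers receive P_s = P_b - 75 = 25.8571.
CS falls from (1/2)(14.5714)(87.4286) = 636.9796 to (1/2)(3.8571)(23.1429) = 44.6327, a change of -592.3469.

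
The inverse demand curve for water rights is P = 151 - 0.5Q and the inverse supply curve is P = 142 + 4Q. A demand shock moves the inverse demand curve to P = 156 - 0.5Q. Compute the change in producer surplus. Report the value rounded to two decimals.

Initial equilibrium: Q_0 = 2, P_0 = 150; CS_0 = (1/2)(2)(1) = 1, PS_0 = (1/2)(2)(8) = 8.
New equilibrium: 156 - 0.5Q = 142 + 4Q gives Q_1 = 3.1111, P_1 = 154.4444; CS_1 = 2.4198, PS_1 = 19.358.
Change in producer surplus = 19.358 - 8 = 11.358.

11.36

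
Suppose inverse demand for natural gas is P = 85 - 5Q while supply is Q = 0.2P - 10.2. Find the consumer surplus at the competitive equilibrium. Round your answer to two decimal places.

Rewriting supply in inverse form: P = 51 + 5Q.
Setting demand equal to supply, 34 = 10Q, so Q* = 3.4 and P* = 68.
Consumer surplus is the triangle under demand above P*: (1/2)(3.4)(85 - 68) = (1/2)(3.4)(17) = 28.9.

28.90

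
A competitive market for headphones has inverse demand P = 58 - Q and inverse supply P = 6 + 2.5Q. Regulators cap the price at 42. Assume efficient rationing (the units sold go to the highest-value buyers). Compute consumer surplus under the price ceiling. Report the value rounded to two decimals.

Without the control, 58 - Q = 6 + 2.5Q so Q* = 14.8571 and P* = 43.1429.
At P = 42, sellers supply (42 - 6)/2.5 = 14.4 while buyers want more, so the quantity traded is 14.4 at price 42.
The demand price at Q = 14.4 is 43.6. CS is the trapezoid between demand and 42 over [0, 14.4]: (1/2)[(58 - 42) + (43.6 - 42)](14.4) = 126.72.

126.72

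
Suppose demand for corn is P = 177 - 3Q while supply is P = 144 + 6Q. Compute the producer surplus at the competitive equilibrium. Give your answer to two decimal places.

40.33

Equilibrium: 177 - 3Q = 144 + 6Q, so Q* = 3.6667 and P* = 166.
The supply curve's price intercept is 144, so PS = (1/2)(Q*)(P* - 144) = (1/2)(3.6667)(22) = 40.3333.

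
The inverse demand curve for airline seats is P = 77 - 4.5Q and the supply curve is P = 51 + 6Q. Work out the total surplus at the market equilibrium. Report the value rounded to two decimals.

Equilibrium: 77 - 4.5Q = 51 + 6Q, so Q* = 2.4762 and P* = 65.8571.
Total surplus is the full triangle between the curves from 0 to Q*: (1/2)(2.4762)(77 - 51) = 32.1905.

32.19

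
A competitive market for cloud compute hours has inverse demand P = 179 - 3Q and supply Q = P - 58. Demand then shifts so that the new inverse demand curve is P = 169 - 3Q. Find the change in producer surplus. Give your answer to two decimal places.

-72.50

Rewriting supply in inverse form: P = 58 + Q.
Initial equilibrium: Q_0 = 30.25, P_0 = 88.25; CS_0 = (1/2)(30.25)(90.75) = 1372.5938, PS_0 = (1/2)(30.25)(30.25) = 457.5312.
New equilibrium: 169 - 3Q = 58 + Q gives Q_1 = 27.75, P_1 = 85.75; CS_1 = 1155.0938, PS_1 = 385.0312.
Change in producer surplus = 385.0312 - 457.5312 = -72.5.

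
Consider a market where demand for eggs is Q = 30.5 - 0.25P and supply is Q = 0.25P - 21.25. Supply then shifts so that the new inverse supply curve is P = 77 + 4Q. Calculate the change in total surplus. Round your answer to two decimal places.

41.00

Rewriting demand in inverse form: P = 122 - 4Q.
Rewriting supply in inverse form: P = 85 + 4Q.
Initial equilibrium: Q_0 = 4.625, P_0 = 103.5; CS_0 = (1/2)(4.625)(18.5) = 42.7812, PS_0 = (1/2)(4.625)(18.5) = 42.7812.
New equilibrium: 122 - 4Q = 77 + 4Q gives Q_1 = 5.625, P_1 = 99.5; CS_1 = 63.2812, PS_1 = 63.2812.
Change in total surplus = (63.2812 + 63.2812) - (42.7812 + 42.7812) = 41.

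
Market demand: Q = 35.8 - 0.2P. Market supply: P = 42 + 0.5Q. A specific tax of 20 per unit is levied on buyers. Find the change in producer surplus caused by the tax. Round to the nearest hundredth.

-41.98

Rewriting demand in inverse form: P = 179 - 5Q.
Pre-tax equilibrium: 179 - 5Q = 42 + 0.5Q gives Q* = 24.9091, P* = 54.4545.
With the tax, buyers' net willingness to pay falls by 20: (179 - 20) - 5Q = 42 + 0.5Q, so Q_t = 21.2727. Buyers pay P_b = 72.6364; sellers receive P_s = P_b - 20 = 52.6364.
Producers lose the trapezoid between P_s and P* out to Q_t plus the triangle from Q_t to Q*: change in PS = 113.1322 - 155.1157 = -41.9835.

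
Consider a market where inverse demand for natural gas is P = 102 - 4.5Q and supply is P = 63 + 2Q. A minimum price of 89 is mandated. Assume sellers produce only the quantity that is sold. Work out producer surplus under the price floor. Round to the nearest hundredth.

66.77

Free-market equilibrium: 102 - 4.5Q = 63 + 2Q gives Q* = 6, P* = 75.
At P = 89, buyers demand (102 - 89)/4.5 = 2.8889 while sellers would supply more, so the quantity traded is 2.8889 at price 89.
The supply price at Q = 2.8889 is 68.7778. PS is the trapezoid between 89 and supply over [0, 2.8889]: (1/2)[(89 - 63) + (89 - 68.7778)](2.8889) = 66.7654.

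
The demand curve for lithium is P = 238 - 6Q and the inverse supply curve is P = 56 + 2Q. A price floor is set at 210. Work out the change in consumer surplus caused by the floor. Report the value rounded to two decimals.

-1487.35

Without the control, 238 - 6Q = 56 + 2Q so Q* = 22.75 and P* = 101.5.
At the floor price 210, quantity demanded is (238 - 210)/6 = 4.6667; demand is the short side, so Q = 4.6667 trades at P = 210.
CS goes from (1/2)(22.75)(136.5) = 1552.6875 to 65.3333 (computed as (238 - 210)(4.6667) - (1/2)(6)(4.6667)^2), a change of -1487.3542.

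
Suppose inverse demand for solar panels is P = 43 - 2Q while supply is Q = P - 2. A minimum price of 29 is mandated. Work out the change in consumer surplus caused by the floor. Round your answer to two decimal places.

Rewriting supply in inverse form: P = 2 + Q.
Without the control, 43 - 2Q = 2 + Q so Q* = 13.6667 and P* = 15.6667.
At the floor price 29, quantity demanded is (43 - 29)/2 = 7; demand is the short side, so Q = 7 trades at P = 29.
CS goes from (1/2)(13.6667)(27.3333) = 186.7778 to 49 (computed as (43 - 29)(7) - (1/2)(2)(7)^2), a change of -137.7778.

-137.78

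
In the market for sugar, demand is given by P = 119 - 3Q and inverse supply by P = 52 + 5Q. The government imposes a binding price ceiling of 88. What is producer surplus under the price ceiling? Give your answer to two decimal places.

129.60

Without the control, 119 - 3Q = 52 + 5Q so Q* = 8.375 and P* = 93.875.
At the ceiling price 88, quantity supplied is (88 - 52)/5 = 7.2; supply is the short side, so Q = 7.2 trades at P = 88.
PS is the triangle above supply below 88: (1/2)(7.2)(88 - 52) = 129.6.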